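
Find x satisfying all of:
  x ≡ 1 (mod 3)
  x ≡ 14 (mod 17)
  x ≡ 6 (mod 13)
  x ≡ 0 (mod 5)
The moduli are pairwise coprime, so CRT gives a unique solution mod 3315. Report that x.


Product of moduli M = 3 · 17 · 13 · 5 = 3315.
Merge one congruence at a time:
  Start: x ≡ 1 (mod 3).
  Combine with x ≡ 14 (mod 17); new modulus lcm = 51.
    Write x = 1 + 3·t and substitute into x ≡ 14 (mod 17): 3·t ≡ 14 − 1 = 13 (mod 17).
    The inverse of 3 mod 17 is 6 (since 3·6 = 18 = 1·17 + 1), so t ≡ 6·13 = 78 ≡ 10 (mod 17).
    Then x = 1 + 3·10 = 31, valid modulo lcm(3, 17) = 51: x ≡ 31 (mod 51).
  Combine with x ≡ 6 (mod 13); new modulus lcm = 663.
    Write x = 31 + 51·t and substitute into x ≡ 6 (mod 13): 51·t ≡ 6 − 31 = -25 (mod 13).
    Reduce coefficients mod 13: 12·t ≡ 1 (mod 13).
    The inverse of 12 mod 13 is 12 (since 12·12 = 144 = 11·13 + 1), so t ≡ 12·1 = 12 ≡ 12 (mod 13).
    Then x = 31 + 51·12 = 643, valid modulo lcm(51, 13) = 663: x ≡ 643 (mod 663).
  Combine with x ≡ 0 (mod 5); new modulus lcm = 3315.
    Write x = 643 + 663·t and substitute into x ≡ 0 (mod 5): 663·t ≡ 0 − 643 = -643 (mod 5).
    Reduce coefficients mod 5: 3·t ≡ 2 (mod 5).
    The inverse of 3 mod 5 is 2 (since 3·2 = 6 = 1·5 + 1), so t ≡ 2·2 = 4 ≡ 4 (mod 5).
    Then x = 643 + 663·4 = 3295, valid modulo lcm(663, 5) = 3315: x ≡ 3295 (mod 3315).
Verify against each original: 3295 mod 3 = 1, 3295 mod 17 = 14, 3295 mod 13 = 6, 3295 mod 5 = 0.

x ≡ 3295 (mod 3315).


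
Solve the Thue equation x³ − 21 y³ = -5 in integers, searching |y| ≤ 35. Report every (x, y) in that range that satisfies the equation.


The equation is x³ - 21y³ = -5. For fixed y, x³ = 21·y³ − 5, so a solution requires the RHS to be a perfect cube.
Strategy: iterate y from -35 to 35, compute RHS = 21·y³ − 5, and check whether it is a (positive or negative) perfect cube.
Check small values of y:
  y = 0: RHS = -5 is not a perfect cube.
  y = 1: RHS = 16 is not a perfect cube.
  y = -1: RHS = -26 is not a perfect cube.
  y = 2: RHS = 163 is not a perfect cube.
  y = -2: RHS = -173 is not a perfect cube.
  y = 3: RHS = 562 is not a perfect cube.
  y = -3: RHS = -572 is not a perfect cube.
Continuing the search up to |y| = 35 finds no solutions either.
No (x, y) in the scanned range satisfies the equation.

No integer solutions with |y| ≤ 35.


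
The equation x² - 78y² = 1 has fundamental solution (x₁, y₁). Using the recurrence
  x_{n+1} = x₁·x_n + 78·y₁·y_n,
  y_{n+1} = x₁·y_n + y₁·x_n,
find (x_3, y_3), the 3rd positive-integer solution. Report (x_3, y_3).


Step 1: Find the fundamental solution (x₁, y₁) of x² - 78y² = 1.
  Expand √78 as a continued fraction. a₀ = ⌊√78⌋ = 8; iterate m_{k+1} = d_k·a_k − m_k, d_{k+1} = (78 − m_{k+1}²)/d_k, a_{k+1} = ⌊(a₀ + m_{k+1})/d_{k+1}⌋ (starting m₀ = 0, d₀ = 1), with convergents p_k = a_k·p_{k-1} + p_{k-2}, q_k = a_k·q_{k-1} + q_{k-2} (p₋₁ = 1, q₋₁ = 0):
  k = 0: a₀ = 8; p₀/q₀ = 8/1; p₀² − 78·q₀² = 64 − 78 = -14.
  k = 1: m = 8, d = 14, a = ⌊(8 + 8)/14⌋ = 1; p/q = (1·8 + 1)/(1·1 + 0) = 9/1; p² − 78·q² = 81 − 78 = 3.
  k = 2: m = 6, d = 3, a = ⌊(8 + 6)/3⌋ = 4; p/q = (4·9 + 8)/(4·1 + 1) = 44/5; p² − 78·q² = 1936 − 1950 = -14.
  k = 3: m = 6, d = 14, a = ⌊(8 + 6)/14⌋ = 1; p/q = (1·44 + 9)/(1·5 + 1) = 53/6; p² − 78·q² = 2809 − 2808 = 1.
  The first convergent with p² − 78·q² = 1 gives the fundamental solution (x₁, y₁) = (53, 6).
Step 2: Apply the recurrence (x_{n+1}, y_{n+1}) = (x₁x_n + 78y₁y_n, x₁y_n + y₁x_n) repeatedly.
  From (x_1, y_1) = (53, 6): x_2 = 53·53 + 78·6·6 = 5617; y_2 = 53·6 + 6·53 = 636.
  From (x_2, y_2) = (5617, 636): x_3 = 53·5617 + 78·6·636 = 595349; y_3 = 53·636 + 6·5617 = 67410.
Step 3: Verify x_3² - 78·y_3² = 354440431801 - 354440431800 = 1 (should be 1). ✓

(x_1, y_1) = (53, 6); (x_3, y_3) = (595349, 67410).


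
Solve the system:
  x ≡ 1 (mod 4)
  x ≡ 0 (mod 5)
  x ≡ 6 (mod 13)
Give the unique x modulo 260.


Moduli 4, 5, 13 are pairwise coprime; by CRT there is a unique solution modulo M = 4 · 5 · 13 = 260.
Solve pairwise, accumulating the modulus:
  Start with x ≡ 1 (mod 4).
  Combine with x ≡ 0 (mod 5): since gcd(4, 5) = 1, we get a unique residue mod 20.
    Write x = 1 + 4·t and substitute into x ≡ 0 (mod 5): 4·t ≡ 0 − 1 = -1 (mod 5).
    Reduce coefficients mod 5: 4·t ≡ 4 (mod 5).
    The inverse of 4 mod 5 is 4 (since 4·4 = 16 = 3·5 + 1), so t ≡ 4·4 = 16 ≡ 1 (mod 5).
    Then x = 1 + 4·1 = 5, valid modulo lcm(4, 5) = 20: x ≡ 5 (mod 20).
  Combine with x ≡ 6 (mod 13): since gcd(20, 13) = 1, we get a unique residue mod 260.
    Write x = 5 + 20·t and substitute into x ≡ 6 (mod 13): 20·t ≡ 6 − 5 = 1 (mod 13).
    Reduce coefficients mod 13: 7·t ≡ 1 (mod 13).
    The inverse of 7 mod 13 is 2 (since 7·2 = 14 = 1·13 + 1), so t ≡ 2·1 = 2 ≡ 2 (mod 13).
    Then x = 5 + 20·2 = 45, valid modulo lcm(20, 13) = 260: x ≡ 45 (mod 260).
Verify: 45 mod 4 = 1 ✓, 45 mod 5 = 0 ✓, 45 mod 13 = 6 ✓.

x ≡ 45 (mod 260).


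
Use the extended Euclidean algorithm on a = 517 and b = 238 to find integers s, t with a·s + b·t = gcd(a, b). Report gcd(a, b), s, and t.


Euclidean algorithm on (517, 238) — divide until remainder is 0:
  517 = 2 · 238 + 41
  238 = 5 · 41 + 33
  41 = 1 · 33 + 8
  33 = 4 · 8 + 1
  8 = 8 · 1 + 0
gcd(517, 238) = 1.
Track Bezout coefficients alongside the remainders: start with r₀ = 517 = a·1 + b·0 (s = 1, t = 0) and r₁ = 238 = a·0 + b·1 (s = 0, t = 1); each new remainder r_{k+1} = r_{k-1} − q_k·r_k inherits s_{k+1} = s_{k-1} − q_k·s_k, t_{k+1} = t_{k-1} − q_k·t_k, so r_k = a·s_k + b·t_k at every step:
  q = 2: r = 41, s = 1 − 2·0 = 1, t = 0 − 2·1 = -2  (check: 517·1 + 238·(-2) = 41)
  q = 5: r = 33, s = 0 − 5·1 = -5, t = 1 − 5·(-2) = 11  (check: 517·(-5) + 238·11 = 33)
  q = 1: r = 8, s = 1 − 1·(-5) = 6, t = -2 − 1·11 = -13  (check: 517·6 + 238·(-13) = 8)
  q = 4: r = 1, s = -5 − 4·6 = -29, t = 11 − 4·(-13) = 63  (check: 517·(-29) + 238·63 = 1)
The row with r = 1 (the gcd) gives the Bezout coefficients s = -29, t = 63.
Result: 517 · (-29) + 238 · (63) = 1.

gcd(517, 238) = 1; s = -29, t = 63 (check: 517·(-29) + 238·63 = 1).


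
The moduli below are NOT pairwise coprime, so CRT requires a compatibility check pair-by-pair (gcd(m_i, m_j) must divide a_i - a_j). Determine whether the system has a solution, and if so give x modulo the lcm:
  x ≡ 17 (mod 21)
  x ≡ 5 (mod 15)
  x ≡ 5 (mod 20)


Moduli 21, 15, 20 are not pairwise coprime, so CRT works modulo lcm(m_i) when all pairwise compatibility conditions hold.
Pairwise compatibility: gcd(m_i, m_j) must divide a_i - a_j for every pair.
Merge one congruence at a time:
  Start: x ≡ 17 (mod 21).
  Combine with x ≡ 5 (mod 15): gcd(21, 15) = 3; 5 - 17 = -12, which IS divisible by 3, so compatible.
    Write x = 17 + 21·t and substitute into x ≡ 5 (mod 15): 21·t ≡ 5 − 17 = -12 (mod 15).
    Divide the congruence (and modulus) by g = 3: 7·t ≡ -4 (mod 5).
    Reduce coefficients mod 5: 2·t ≡ 1 (mod 5).
    The inverse of 2 mod 5 is 3 (since 2·3 = 6 = 1·5 + 1), so t ≡ 3·1 = 3 ≡ 3 (mod 5).
    Then x = 17 + 21·3 = 80, valid modulo lcm(21, 15) = 105: x ≡ 80 (mod 105).
  Combine with x ≡ 5 (mod 20): gcd(105, 20) = 5; 5 - 80 = -75, which IS divisible by 5, so compatible.
    Write x = 80 + 105·t and substitute into x ≡ 5 (mod 20): 105·t ≡ 5 − 80 = -75 (mod 20).
    Divide the congruence (and modulus) by g = 5: 21·t ≡ -15 (mod 4).
    Reduce coefficients mod 4: 1·t ≡ 1 (mod 4).
    So t ≡ 1 (mod 4).
    Then x = 80 + 105·1 = 185, valid modulo lcm(105, 20) = 420: x ≡ 185 (mod 420).
Verify: 185 mod 21 = 17, 185 mod 15 = 5, 185 mod 20 = 5.

x ≡ 185 (mod 420).


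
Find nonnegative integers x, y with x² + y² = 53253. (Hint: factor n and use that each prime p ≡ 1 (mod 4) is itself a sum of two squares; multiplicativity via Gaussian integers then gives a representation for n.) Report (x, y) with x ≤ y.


Step 1: Factor n = 53253 = 3^2 · 61 · 97.
Step 2: Check the mod-4 condition on each prime factor: 3 ≡ 3 (mod 4), exponent 2 (must be even); 61 ≡ 1 (mod 4), exponent 1; 97 ≡ 1 (mod 4), exponent 1.
All primes ≡ 3 (mod 4) appear to even exponent (or don't appear), so by the two-squares theorem n IS expressible as a sum of two squares.
Step 3: Build a representation. Group n = k² · m with k = 3 and m = 61 · 97 = 5917 (a product of primes ≡ 1 (mod 4)); a representation of m scales to one of n via (k·x)² + (k·y)² = k²(x² + y²). Each prime p ≡ 1 (mod 4) is itself a sum of two squares; find a² by testing p − a² for a perfect square:
  61: 61 − 1² = 60, 61 − 2² = 57, 61 − 3² = 52, 61 − 4² = 45, 61 − 5² = 36 = 6² ⇒ 61 = 5² + 6².
  97: 97 − 1² = 96, 97 − 2² = 93, 97 − 3² = 88, 97 − 4² = 81 = 9² ⇒ 97 = 4² + 9².
  Combine using the Brahmagupta–Fibonacci identity (a² + b²)(c² + d²) = (ac − bd)² + (ad + bc)² = (ac + bd)² + (ad − bc)²:
  61 · 97 = 5917: from (5² + 6²)(4² + 9²), take (5·4 − 6·9, 5·9 + 6·4) = (20 − 54, 45 + 24) = (-34, 69); dropping signs (only squares matter) gives (34, 69); check 34² + 69² = 1156 + 4761 = 5917 ✓.
  Scale by k = 3: (3·34, 3·69) = (102, 207).
Step 4: Order so x ≤ y and verify: 102² + 207² = 10404 + 42849 = 53253 = n. ✓

n = 53253 = 102² + 207² (one valid representation with x ≤ y).


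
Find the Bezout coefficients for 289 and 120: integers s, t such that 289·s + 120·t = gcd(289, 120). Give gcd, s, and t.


Euclidean algorithm on (289, 120) — divide until remainder is 0:
  289 = 2 · 120 + 49
  120 = 2 · 49 + 22
  49 = 2 · 22 + 5
  22 = 4 · 5 + 2
  5 = 2 · 2 + 1
  2 = 2 · 1 + 0
gcd(289, 120) = 1.
Track Bezout coefficients alongside the remainders: start with r₀ = 289 = a·1 + b·0 (s = 1, t = 0) and r₁ = 120 = a·0 + b·1 (s = 0, t = 1); each new remainder r_{k+1} = r_{k-1} − q_k·r_k inherits s_{k+1} = s_{k-1} − q_k·s_k, t_{k+1} = t_{k-1} − q_k·t_k, so r_k = a·s_k + b·t_k at every step:
  q = 2: r = 49, s = 1 − 2·0 = 1, t = 0 − 2·1 = -2  (check: 289·1 + 120·(-2) = 49)
  q = 2: r = 22, s = 0 − 2·1 = -2, t = 1 − 2·(-2) = 5  (check: 289·(-2) + 120·5 = 22)
  q = 2: r = 5, s = 1 − 2·(-2) = 5, t = -2 − 2·5 = -12  (check: 289·5 + 120·(-12) = 5)
  q = 4: r = 2, s = -2 − 4·5 = -22, t = 5 − 4·(-12) = 53  (check: 289·(-22) + 120·53 = 2)
  q = 2: r = 1, s = 5 − 2·(-22) = 49, t = -12 − 2·53 = -118  (check: 289·49 + 120·(-118) = 1)
The row with r = 1 (the gcd) gives the Bezout coefficients s = 49, t = -118.
Result: 289 · (49) + 120 · (-118) = 1.

gcd(289, 120) = 1; s = 49, t = -118 (check: 289·49 + 120·(-118) = 1).


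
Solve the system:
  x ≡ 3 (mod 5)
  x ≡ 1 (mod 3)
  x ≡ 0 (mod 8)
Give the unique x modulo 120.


Moduli 5, 3, 8 are pairwise coprime; by CRT there is a unique solution modulo M = 5 · 3 · 8 = 120.
Solve pairwise, accumulating the modulus:
  Start with x ≡ 3 (mod 5).
  Combine with x ≡ 1 (mod 3): since gcd(5, 3) = 1, we get a unique residue mod 15.
    Write x = 3 + 5·t and substitute into x ≡ 1 (mod 3): 5·t ≡ 1 − 3 = -2 (mod 3).
    Reduce coefficients mod 3: 2·t ≡ 1 (mod 3).
    The inverse of 2 mod 3 is 2 (since 2·2 = 4 = 1·3 + 1), so t ≡ 2·1 = 2 ≡ 2 (mod 3).
    Then x = 3 + 5·2 = 13, valid modulo lcm(5, 3) = 15: x ≡ 13 (mod 15).
  Combine with x ≡ 0 (mod 8): since gcd(15, 8) = 1, we get a unique residue mod 120.
    Write x = 13 + 15·t and substitute into x ≡ 0 (mod 8): 15·t ≡ 0 − 13 = -13 (mod 8).
    Reduce coefficients mod 8: 7·t ≡ 3 (mod 8).
    The inverse of 7 mod 8 is 7 (since 7·7 = 49 = 6·8 + 1), so t ≡ 7·3 = 21 ≡ 5 (mod 8).
    Then x = 13 + 15·5 = 88, valid modulo lcm(15, 8) = 120: x ≡ 88 (mod 120).
Verify: 88 mod 5 = 3 ✓, 88 mod 3 = 1 ✓, 88 mod 8 = 0 ✓.

x ≡ 88 (mod 120).


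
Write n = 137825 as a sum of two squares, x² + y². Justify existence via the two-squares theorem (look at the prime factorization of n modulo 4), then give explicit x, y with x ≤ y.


Step 1: Factor n = 137825 = 5^2 · 37 · 149.
Step 2: Check the mod-4 condition on each prime factor: 5 ≡ 1 (mod 4), exponent 2; 37 ≡ 1 (mod 4), exponent 1; 149 ≡ 1 (mod 4), exponent 1.
All primes ≡ 3 (mod 4) appear to even exponent (or don't appear), so by the two-squares theorem n IS expressible as a sum of two squares.
Step 3: Build a representation. Group n = k² · m with k = 5 and m = 37 · 149 = 5513 (a product of primes ≡ 1 (mod 4)); a representation of m scales to one of n via (k·x)² + (k·y)² = k²(x² + y²). Each prime p ≡ 1 (mod 4) is itself a sum of two squares; find a² by testing p − a² for a perfect square:
  37: 37 − 1² = 36 = 6² ⇒ 37 = 1² + 6².
  149: 149 − 1² = 148, 149 − 2² = 145, 149 − 3² = 140, 149 − 4² = 133, 149 − 5² = 124, 149 − 6² = 113, 149 − 7² = 100 = 10² ⇒ 149 = 7² + 10².
  Combine using the Brahmagupta–Fibonacci identity (a² + b²)(c² + d²) = (ac − bd)² + (ad + bc)² = (ac + bd)² + (ad − bc)²:
  37 · 149 = 5513: from (1² + 6²)(7² + 10²), take (1·7 − 6·10, 1·10 + 6·7) = (7 − 60, 10 + 42) = (-53, 52); dropping signs (only squares matter) gives (53, 52); check 53² + 52² = 2809 + 2704 = 5513 ✓.
  Scale by k = 5: (5·53, 5·52) = (265, 260).
Step 4: Order so x ≤ y and verify: 260² + 265² = 67600 + 70225 = 137825 = n. ✓

n = 137825 = 260² + 265² (one valid representation with x ≤ y).


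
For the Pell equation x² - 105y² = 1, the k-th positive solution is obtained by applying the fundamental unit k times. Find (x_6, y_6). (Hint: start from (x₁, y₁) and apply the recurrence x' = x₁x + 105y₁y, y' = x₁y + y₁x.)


Step 1: Find the fundamental solution (x₁, y₁) of x² - 105y² = 1.
  Expand √105 as a continued fraction. a₀ = ⌊√105⌋ = 10; iterate m_{k+1} = d_k·a_k − m_k, d_{k+1} = (105 − m_{k+1}²)/d_k, a_{k+1} = ⌊(a₀ + m_{k+1})/d_{k+1}⌋ (starting m₀ = 0, d₀ = 1), with convergents p_k = a_k·p_{k-1} + p_{k-2}, q_k = a_k·q_{k-1} + q_{k-2} (p₋₁ = 1, q₋₁ = 0):
  k = 0: a₀ = 10; p₀/q₀ = 10/1; p₀² − 105·q₀² = 100 − 105 = -5.
  k = 1: m = 10, d = 5, a = ⌊(10 + 10)/5⌋ = 4; p/q = (4·10 + 1)/(4·1 + 0) = 41/4; p² − 105·q² = 1681 − 1680 = 1.
  The first convergent with p² − 105·q² = 1 gives the fundamental solution (x₁, y₁) = (41, 4).
Step 2: Apply the recurrence (x_{n+1}, y_{n+1}) = (x₁x_n + 105y₁y_n, x₁y_n + y₁x_n) repeatedly.
  From (x_1, y_1) = (41, 4): x_2 = 41·41 + 105·4·4 = 3361; y_2 = 41·4 + 4·41 = 328.
  From (x_2, y_2) = (3361, 328): x_3 = 41·3361 + 105·4·328 = 275561; y_3 = 41·328 + 4·3361 = 26892.
  From (x_3, y_3) = (275561, 26892): x_4 = 41·275561 + 105·4·26892 = 22592641; y_4 = 41·26892 + 4·275561 = 2204816.
  From (x_4, y_4) = (22592641, 2204816): x_5 = 41·22592641 + 105·4·2204816 = 1852321001; y_5 = 41·2204816 + 4·22592641 = 180768020.
  From (x_5, y_5) = (1852321001, 180768020): x_6 = 41·1852321001 + 105·4·180768020 = 151867729441; y_6 = 41·180768020 + 4·1852321001 = 14820772824.
Step 3: Verify x_6² - 105·y_6² = 23063807245564778172481 - 23063807245564778172480 = 1 (should be 1). ✓

(x_1, y_1) = (41, 4); (x_6, y_6) = (151867729441, 14820772824).


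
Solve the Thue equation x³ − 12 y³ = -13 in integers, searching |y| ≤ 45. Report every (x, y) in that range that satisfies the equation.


The equation is x³ - 12y³ = -13. For fixed y, x³ = 12·y³ − 13, so a solution requires the RHS to be a perfect cube.
Strategy: iterate y from -45 to 45, compute RHS = 12·y³ − 13, and check whether it is a (positive or negative) perfect cube.
Check small values of y:
  y = 0: RHS = -13 is not a perfect cube.
  y = 1: RHS = -1 = (-1)³ ⇒ x = -1 works.
  y = -1: RHS = -25 is not a perfect cube.
  y = 2: RHS = 83 is not a perfect cube.
  y = -2: RHS = -109 is not a perfect cube.
  y = 3: RHS = 311 is not a perfect cube.
  y = -3: RHS = -337 is not a perfect cube.
Continuing the search up to |y| = 45 finds no further solutions beyond those listed.
Collected solutions: (-1, 1).

Solutions (with |y| ≤ 45): (-1, 1).


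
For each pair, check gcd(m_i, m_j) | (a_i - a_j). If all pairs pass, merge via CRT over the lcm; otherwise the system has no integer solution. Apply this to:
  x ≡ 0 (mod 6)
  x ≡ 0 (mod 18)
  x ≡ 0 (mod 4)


Moduli 6, 18, 4 are not pairwise coprime, so CRT works modulo lcm(m_i) when all pairwise compatibility conditions hold.
Pairwise compatibility: gcd(m_i, m_j) must divide a_i - a_j for every pair.
Merge one congruence at a time:
  Start: x ≡ 0 (mod 6).
  Combine with x ≡ 0 (mod 18): gcd(6, 18) = 6; 0 - 0 = 0, which IS divisible by 6, so compatible.
    Write x = 0 + 6·t and substitute into x ≡ 0 (mod 18): 6·t ≡ 0 − 0 = 0 (mod 18).
    Divide the congruence (and modulus) by g = 6: 1·t ≡ 0 (mod 3).
    So t ≡ 0 (mod 3).
    Then x = 0 + 6·0 = 0, valid modulo lcm(6, 18) = 18: x ≡ 0 (mod 18).
  Combine with x ≡ 0 (mod 4): gcd(18, 4) = 2; 0 - 0 = 0, which IS divisible by 2, so compatible.
    Write x = 0 + 18·t and substitute into x ≡ 0 (mod 4): 18·t ≡ 0 − 0 = 0 (mod 4).
    Divide the congruence (and modulus) by g = 2: 9·t ≡ 0 (mod 2).
    Reduce coefficients mod 2: 1·t ≡ 0 (mod 2).
    So t ≡ 0 (mod 2).
    Then x = 0 + 18·0 = 0, valid modulo lcm(18, 4) = 36: x ≡ 0 (mod 36).
Verify: 0 mod 6 = 0, 0 mod 18 = 0, 0 mod 4 = 0.

x ≡ 0 (mod 36).


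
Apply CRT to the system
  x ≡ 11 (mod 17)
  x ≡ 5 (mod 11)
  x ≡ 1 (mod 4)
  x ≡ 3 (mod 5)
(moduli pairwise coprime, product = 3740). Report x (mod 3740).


Product of moduli M = 17 · 11 · 4 · 5 = 3740.
Merge one congruence at a time:
  Start: x ≡ 11 (mod 17).
  Combine with x ≡ 5 (mod 11); new modulus lcm = 187.
    Write x = 11 + 17·t and substitute into x ≡ 5 (mod 11): 17·t ≡ 5 − 11 = -6 (mod 11).
    Reduce coefficients mod 11: 6·t ≡ 5 (mod 11).
    The inverse of 6 mod 11 is 2 (since 6·2 = 12 = 1·11 + 1), so t ≡ 2·5 = 10 ≡ 10 (mod 11).
    Then x = 11 + 17·10 = 181, valid modulo lcm(17, 11) = 187: x ≡ 181 (mod 187).
  Combine with x ≡ 1 (mod 4); new modulus lcm = 748.
    Write x = 181 + 187·t and substitute into x ≡ 1 (mod 4): 187·t ≡ 1 − 181 = -180 (mod 4).
    Reduce coefficients mod 4: 3·t ≡ 0 (mod 4).
    The inverse of 3 mod 4 is 3 (since 3·3 = 9 = 2·4 + 1), so t ≡ 3·0 = 0 ≡ 0 (mod 4).
    Then x = 181 + 187·0 = 181, valid modulo lcm(187, 4) = 748: x ≡ 181 (mod 748).
  Combine with x ≡ 3 (mod 5); new modulus lcm = 3740.
    Write x = 181 + 748·t and substitute into x ≡ 3 (mod 5): 748·t ≡ 3 − 181 = -178 (mod 5).
    Reduce coefficients mod 5: 3·t ≡ 2 (mod 5).
    The inverse of 3 mod 5 is 2 (since 3·2 = 6 = 1·5 + 1), so t ≡ 2·2 = 4 ≡ 4 (mod 5).
    Then x = 181 + 748·4 = 3173, valid modulo lcm(748, 5) = 3740: x ≡ 3173 (mod 3740).
Verify against each original: 3173 mod 17 = 11, 3173 mod 11 = 5, 3173 mod 4 = 1, 3173 mod 5 = 3.

x ≡ 3173 (mod 3740).


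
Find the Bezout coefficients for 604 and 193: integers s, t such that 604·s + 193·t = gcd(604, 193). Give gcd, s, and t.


Euclidean algorithm on (604, 193) — divide until remainder is 0:
  604 = 3 · 193 + 25
  193 = 7 · 25 + 18
  25 = 1 · 18 + 7
  18 = 2 · 7 + 4
  7 = 1 · 4 + 3
  4 = 1 · 3 + 1
  3 = 3 · 1 + 0
gcd(604, 193) = 1.
Track Bezout coefficients alongside the remainders: start with r₀ = 604 = a·1 + b·0 (s = 1, t = 0) and r₁ = 193 = a·0 + b·1 (s = 0, t = 1); each new remainder r_{k+1} = r_{k-1} − q_k·r_k inherits s_{k+1} = s_{k-1} − q_k·s_k, t_{k+1} = t_{k-1} − q_k·t_k, so r_k = a·s_k + b·t_k at every step:
  q = 3: r = 25, s = 1 − 3·0 = 1, t = 0 − 3·1 = -3  (check: 604·1 + 193·(-3) = 25)
  q = 7: r = 18, s = 0 − 7·1 = -7, t = 1 − 7·(-3) = 22  (check: 604·(-7) + 193·22 = 18)
  q = 1: r = 7, s = 1 − 1·(-7) = 8, t = -3 − 1·22 = -25  (check: 604·8 + 193·(-25) = 7)
  q = 2: r = 4, s = -7 − 2·8 = -23, t = 22 − 2·(-25) = 72  (check: 604·(-23) + 193·72 = 4)
  q = 1: r = 3, s = 8 − 1·(-23) = 31, t = -25 − 1·72 = -97  (check: 604·31 + 193·(-97) = 3)
  q = 1: r = 1, s = -23 − 1·31 = -54, t = 72 − 1·(-97) = 169  (check: 604·(-54) + 193·169 = 1)
The row with r = 1 (the gcd) gives the Bezout coefficients s = -54, t = 169.
Result: 604 · (-54) + 193 · (169) = 1.

gcd(604, 193) = 1; s = -54, t = 169 (check: 604·(-54) + 193·169 = 1).


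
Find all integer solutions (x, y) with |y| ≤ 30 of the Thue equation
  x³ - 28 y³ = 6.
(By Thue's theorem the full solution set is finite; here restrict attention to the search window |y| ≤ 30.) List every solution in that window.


The equation is x³ - 28y³ = 6. For fixed y, x³ = 28·y³ + 6, so a solution requires the RHS to be a perfect cube.
Strategy: iterate y from -30 to 30, compute RHS = 28·y³ + 6, and check whether it is a (positive or negative) perfect cube.
Check small values of y:
  y = 0: RHS = 6 is not a perfect cube.
  y = 1: RHS = 34 is not a perfect cube.
  y = -1: RHS = -22 is not a perfect cube.
  y = 2: RHS = 230 is not a perfect cube.
  y = -2: RHS = -218 is not a perfect cube.
  y = 3: RHS = 762 is not a perfect cube.
  y = -3: RHS = -750 is not a perfect cube.
Continuing the search up to |y| = 30 finds no solutions either.
No (x, y) in the scanned range satisfies the equation.

No integer solutions with |y| ≤ 30.


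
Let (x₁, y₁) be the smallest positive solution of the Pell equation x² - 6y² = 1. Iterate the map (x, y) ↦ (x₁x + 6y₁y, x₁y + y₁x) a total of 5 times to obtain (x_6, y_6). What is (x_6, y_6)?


Step 1: Find the fundamental solution (x₁, y₁) of x² - 6y² = 1.
  Expand √6 as a continued fraction. a₀ = ⌊√6⌋ = 2; iterate m_{k+1} = d_k·a_k − m_k, d_{k+1} = (6 − m_{k+1}²)/d_k, a_{k+1} = ⌊(a₀ + m_{k+1})/d_{k+1}⌋ (starting m₀ = 0, d₀ = 1), with convergents p_k = a_k·p_{k-1} + p_{k-2}, q_k = a_k·q_{k-1} + q_{k-2} (p₋₁ = 1, q₋₁ = 0):
  k = 0: a₀ = 2; p₀/q₀ = 2/1; p₀² − 6·q₀² = 4 − 6 = -2.
  k = 1: m = 2, d = 2, a = ⌊(2 + 2)/2⌋ = 2; p/q = (2·2 + 1)/(2·1 + 0) = 5/2; p² − 6·q² = 25 − 24 = 1.
  The first convergent with p² − 6·q² = 1 gives the fundamental solution (x₁, y₁) = (5, 2).
Step 2: Apply the recurrence (x_{n+1}, y_{n+1}) = (x₁x_n + 6y₁y_n, x₁y_n + y₁x_n) repeatedly.
  From (x_1, y_1) = (5, 2): x_2 = 5·5 + 6·2·2 = 49; y_2 = 5·2 + 2·5 = 20.
  From (x_2, y_2) = (49, 20): x_3 = 5·49 + 6·2·20 = 485; y_3 = 5·20 + 2·49 = 198.
  From (x_3, y_3) = (485, 198): x_4 = 5·485 + 6·2·198 = 4801; y_4 = 5·198 + 2·485 = 1960.
  From (x_4, y_4) = (4801, 1960): x_5 = 5·4801 + 6·2·1960 = 47525; y_5 = 5·1960 + 2·4801 = 19402.
  From (x_5, y_5) = (47525, 19402): x_6 = 5·47525 + 6·2·19402 = 470449; y_6 = 5·19402 + 2·47525 = 192060.
Step 3: Verify x_6² - 6·y_6² = 221322261601 - 221322261600 = 1 (should be 1). ✓

(x_1, y_1) = (5, 2); (x_6, y_6) = (470449, 192060).


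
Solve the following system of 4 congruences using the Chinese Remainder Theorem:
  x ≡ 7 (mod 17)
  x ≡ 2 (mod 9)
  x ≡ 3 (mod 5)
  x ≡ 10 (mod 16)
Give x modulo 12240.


Product of moduli M = 17 · 9 · 5 · 16 = 12240.
Merge one congruence at a time:
  Start: x ≡ 7 (mod 17).
  Combine with x ≡ 2 (mod 9); new modulus lcm = 153.
    Write x = 7 + 17·t and substitute into x ≡ 2 (mod 9): 17·t ≡ 2 − 7 = -5 (mod 9).
    Reduce coefficients mod 9: 8·t ≡ 4 (mod 9).
    The inverse of 8 mod 9 is 8 (since 8·8 = 64 = 7·9 + 1), so t ≡ 8·4 = 32 ≡ 5 (mod 9).
    Then x = 7 + 17·5 = 92, valid modulo lcm(17, 9) = 153: x ≡ 92 (mod 153).
  Combine with x ≡ 3 (mod 5); new modulus lcm = 765.
    Write x = 92 + 153·t and substitute into x ≡ 3 (mod 5): 153·t ≡ 3 − 92 = -89 (mod 5).
    Reduce coefficients mod 5: 3·t ≡ 1 (mod 5).
    The inverse of 3 mod 5 is 2 (since 3·2 = 6 = 1·5 + 1), so t ≡ 2·1 = 2 ≡ 2 (mod 5).
    Then x = 92 + 153·2 = 398, valid modulo lcm(153, 5) = 765: x ≡ 398 (mod 765).
  Combine with x ≡ 10 (mod 16); new modulus lcm = 12240.
    Write x = 398 + 765·t and substitute into x ≡ 10 (mod 16): 765·t ≡ 10 − 398 = -388 (mod 16).
    Reduce coefficients mod 16: 13·t ≡ 12 (mod 16).
    The inverse of 13 mod 16 is 5 (since 13·5 = 65 = 4·16 + 1), so t ≡ 5·12 = 60 ≡ 12 (mod 16).
    Then x = 398 + 765·12 = 9578, valid modulo lcm(765, 16) = 12240: x ≡ 9578 (mod 12240).
Verify against each original: 9578 mod 17 = 7, 9578 mod 9 = 2, 9578 mod 5 = 3, 9578 mod 16 = 10.

x ≡ 9578 (mod 12240).


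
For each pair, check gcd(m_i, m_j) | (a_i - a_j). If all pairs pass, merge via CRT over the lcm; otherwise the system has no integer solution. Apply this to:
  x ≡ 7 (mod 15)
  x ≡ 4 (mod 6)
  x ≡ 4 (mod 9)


Moduli 15, 6, 9 are not pairwise coprime, so CRT works modulo lcm(m_i) when all pairwise compatibility conditions hold.
Pairwise compatibility: gcd(m_i, m_j) must divide a_i - a_j for every pair.
Merge one congruence at a time:
  Start: x ≡ 7 (mod 15).
  Combine with x ≡ 4 (mod 6): gcd(15, 6) = 3; 4 - 7 = -3, which IS divisible by 3, so compatible.
    Write x = 7 + 15·t and substitute into x ≡ 4 (mod 6): 15·t ≡ 4 − 7 = -3 (mod 6).
    Divide the congruence (and modulus) by g = 3: 5·t ≡ -1 (mod 2).
    Reduce coefficients mod 2: 1·t ≡ 1 (mod 2).
    So t ≡ 1 (mod 2).
    Then x = 7 + 15·1 = 22, valid modulo lcm(15, 6) = 30: x ≡ 22 (mod 30).
  Combine with x ≡ 4 (mod 9): gcd(30, 9) = 3; 4 - 22 = -18, which IS divisible by 3, so compatible.
    Write x = 22 + 30·t and substitute into x ≡ 4 (mod 9): 30·t ≡ 4 − 22 = -18 (mod 9).
    Divide the congruence (and modulus) by g = 3: 10·t ≡ -6 (mod 3).
    Reduce coefficients mod 3: 1·t ≡ 0 (mod 3).
    So t ≡ 0 (mod 3).
    Then x = 22 + 30·0 = 22, valid modulo lcm(30, 9) = 90: x ≡ 22 (mod 90).
Verify: 22 mod 15 = 7, 22 mod 6 = 4, 22 mod 9 = 4.

x ≡ 22 (mod 90).


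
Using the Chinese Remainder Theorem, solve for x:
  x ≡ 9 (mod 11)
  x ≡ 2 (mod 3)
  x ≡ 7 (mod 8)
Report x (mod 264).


Moduli 11, 3, 8 are pairwise coprime; by CRT there is a unique solution modulo M = 11 · 3 · 8 = 264.
Solve pairwise, accumulating the modulus:
  Start with x ≡ 9 (mod 11).
  Combine with x ≡ 2 (mod 3): since gcd(11, 3) = 1, we get a unique residue mod 33.
    Write x = 9 + 11·t and substitute into x ≡ 2 (mod 3): 11·t ≡ 2 − 9 = -7 (mod 3).
    Reduce coefficients mod 3: 2·t ≡ 2 (mod 3).
    The inverse of 2 mod 3 is 2 (since 2·2 = 4 = 1·3 + 1), so t ≡ 2·2 = 4 ≡ 1 (mod 3).
    Then x = 9 + 11·1 = 20, valid modulo lcm(11, 3) = 33: x ≡ 20 (mod 33).
  Combine with x ≡ 7 (mod 8): since gcd(33, 8) = 1, we get a unique residue mod 264.
    Write x = 20 + 33·t and substitute into x ≡ 7 (mod 8): 33·t ≡ 7 − 20 = -13 (mod 8).
    Reduce coefficients mod 8: 1·t ≡ 3 (mod 8).
    So t ≡ 3 (mod 8).
    Then x = 20 + 33·3 = 119, valid modulo lcm(33, 8) = 264: x ≡ 119 (mod 264).
Verify: 119 mod 11 = 9 ✓, 119 mod 3 = 2 ✓, 119 mod 8 = 7 ✓.

x ≡ 119 (mod 264).


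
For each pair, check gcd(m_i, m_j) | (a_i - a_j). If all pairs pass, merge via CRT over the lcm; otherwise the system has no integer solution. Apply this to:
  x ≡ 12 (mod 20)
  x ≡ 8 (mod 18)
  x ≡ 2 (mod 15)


Moduli 20, 18, 15 are not pairwise coprime, so CRT works modulo lcm(m_i) when all pairwise compatibility conditions hold.
Pairwise compatibility: gcd(m_i, m_j) must divide a_i - a_j for every pair.
Merge one congruence at a time:
  Start: x ≡ 12 (mod 20).
  Combine with x ≡ 8 (mod 18): gcd(20, 18) = 2; 8 - 12 = -4, which IS divisible by 2, so compatible.
    Write x = 12 + 20·t and substitute into x ≡ 8 (mod 18): 20·t ≡ 8 − 12 = -4 (mod 18).
    Divide the congruence (and modulus) by g = 2: 10·t ≡ -2 (mod 9).
    Reduce coefficients mod 9: 1·t ≡ 7 (mod 9).
    So t ≡ 7 (mod 9).
    Then x = 12 + 20·7 = 152, valid modulo lcm(20, 18) = 180: x ≡ 152 (mod 180).
  Combine with x ≡ 2 (mod 15): gcd(180, 15) = 15; 2 - 152 = -150, which IS divisible by 15, so compatible.
    Write x = 152 + 180·t and substitute into x ≡ 2 (mod 15): 180·t ≡ 2 − 152 = -150 (mod 15).
    Divide the congruence (and modulus) by g = 15: 12·t ≡ -10 (mod 1).
    Modulo 1 every t works; take t = 0.
    Then x = 152 + 180·0 = 152, valid modulo lcm(180, 15) = 180: x ≡ 152 (mod 180).
Verify: 152 mod 20 = 12, 152 mod 18 = 8, 152 mod 15 = 2.

x ≡ 152 (mod 180).


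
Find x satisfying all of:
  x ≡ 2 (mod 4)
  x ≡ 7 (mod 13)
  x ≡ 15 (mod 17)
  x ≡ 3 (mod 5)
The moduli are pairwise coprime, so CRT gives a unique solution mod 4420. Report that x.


Product of moduli M = 4 · 13 · 17 · 5 = 4420.
Merge one congruence at a time:
  Start: x ≡ 2 (mod 4).
  Combine with x ≡ 7 (mod 13); new modulus lcm = 52.
    Write x = 2 + 4·t and substitute into x ≡ 7 (mod 13): 4·t ≡ 7 − 2 = 5 (mod 13).
    The inverse of 4 mod 13 is 10 (since 4·10 = 40 = 3·13 + 1), so t ≡ 10·5 = 50 ≡ 11 (mod 13).
    Then x = 2 + 4·11 = 46, valid modulo lcm(4, 13) = 52: x ≡ 46 (mod 52).
  Combine with x ≡ 15 (mod 17); new modulus lcm = 884.
    Write x = 46 + 52·t and substitute into x ≡ 15 (mod 17): 52·t ≡ 15 − 46 = -31 (mod 17).
    Reduce coefficients mod 17: 1·t ≡ 3 (mod 17).
    So t ≡ 3 (mod 17).
    Then x = 46 + 52·3 = 202, valid modulo lcm(52, 17) = 884: x ≡ 202 (mod 884).
  Combine with x ≡ 3 (mod 5); new modulus lcm = 4420.
    Write x = 202 + 884·t and substitute into x ≡ 3 (mod 5): 884·t ≡ 3 − 202 = -199 (mod 5).
    Reduce coefficients mod 5: 4·t ≡ 1 (mod 5).
    The inverse of 4 mod 5 is 4 (since 4·4 = 16 = 3·5 + 1), so t ≡ 4·1 = 4 ≡ 4 (mod 5).
    Then x = 202 + 884·4 = 3738, valid modulo lcm(884, 5) = 4420: x ≡ 3738 (mod 4420).
Verify against each original: 3738 mod 4 = 2, 3738 mod 13 = 7, 3738 mod 17 = 15, 3738 mod 5 = 3.

x ≡ 3738 (mod 4420).


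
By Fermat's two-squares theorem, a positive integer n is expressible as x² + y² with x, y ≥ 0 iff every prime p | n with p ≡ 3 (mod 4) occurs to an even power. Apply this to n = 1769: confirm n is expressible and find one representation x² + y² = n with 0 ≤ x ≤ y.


Step 1: Factor n = 1769 = 29 · 61.
Step 2: Check the mod-4 condition on each prime factor: 29 ≡ 1 (mod 4), exponent 1; 61 ≡ 1 (mod 4), exponent 1.
All primes ≡ 3 (mod 4) appear to even exponent (or don't appear), so by the two-squares theorem n IS expressible as a sum of two squares.
Step 3: Build a representation. Here n = 29 · 61 is a product of primes ≡ 1 (mod 4). Each prime p ≡ 1 (mod 4) is itself a sum of two squares; find a² by testing p − a² for a perfect square:
  29: 29 − 1² = 28, 29 − 2² = 25 = 5² ⇒ 29 = 2² + 5².
  61: 61 − 1² = 60, 61 − 2² = 57, 61 − 3² = 52, 61 − 4² = 45, 61 − 5² = 36 = 6² ⇒ 61 = 5² + 6².
  Combine using the Brahmagupta–Fibonacci identity (a² + b²)(c² + d²) = (ac − bd)² + (ad + bc)² = (ac + bd)² + (ad − bc)²:
  29 · 61 = 1769: from (2² + 5²)(5² + 6²), take (2·5 − 5·6, 2·6 + 5·5) = (10 − 30, 12 + 25) = (-20, 37); dropping signs (only squares matter) gives (20, 37); check 20² + 37² = 400 + 1369 = 1769 ✓.
Step 4: Order so x ≤ y and verify: 20² + 37² = 400 + 1369 = 1769 = n. ✓

n = 1769 = 20² + 37² (one valid representation with x ≤ y).


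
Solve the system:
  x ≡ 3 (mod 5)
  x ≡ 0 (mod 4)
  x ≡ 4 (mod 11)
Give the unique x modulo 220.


Moduli 5, 4, 11 are pairwise coprime; by CRT there is a unique solution modulo M = 5 · 4 · 11 = 220.
Solve pairwise, accumulating the modulus:
  Start with x ≡ 3 (mod 5).
  Combine with x ≡ 0 (mod 4): since gcd(5, 4) = 1, we get a unique residue mod 20.
    Write x = 3 + 5·t and substitute into x ≡ 0 (mod 4): 5·t ≡ 0 − 3 = -3 (mod 4).
    Reduce coefficients mod 4: 1·t ≡ 1 (mod 4).
    So t ≡ 1 (mod 4).
    Then x = 3 + 5·1 = 8, valid modulo lcm(5, 4) = 20: x ≡ 8 (mod 20).
  Combine with x ≡ 4 (mod 11): since gcd(20, 11) = 1, we get a unique residue mod 220.
    Write x = 8 + 20·t and substitute into x ≡ 4 (mod 11): 20·t ≡ 4 − 8 = -4 (mod 11).
    Reduce coefficients mod 11: 9·t ≡ 7 (mod 11).
    The inverse of 9 mod 11 is 5 (since 9·5 = 45 = 4·11 + 1), so t ≡ 5·7 = 35 ≡ 2 (mod 11).
    Then x = 8 + 20·2 = 48, valid modulo lcm(20, 11) = 220: x ≡ 48 (mod 220).
Verify: 48 mod 5 = 3 ✓, 48 mod 4 = 0 ✓, 48 mod 11 = 4 ✓.

x ≡ 48 (mod 220).


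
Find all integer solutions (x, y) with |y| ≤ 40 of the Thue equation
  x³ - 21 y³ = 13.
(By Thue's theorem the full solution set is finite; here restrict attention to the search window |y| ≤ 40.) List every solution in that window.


The equation is x³ - 21y³ = 13. For fixed y, x³ = 21·y³ + 13, so a solution requires the RHS to be a perfect cube.
Strategy: iterate y from -40 to 40, compute RHS = 21·y³ + 13, and check whether it is a (positive or negative) perfect cube.
Check small values of y:
  y = 0: RHS = 13 is not a perfect cube.
  y = 1: RHS = 34 is not a perfect cube.
  y = -1: RHS = -8 = (-2)³ ⇒ x = -2 works.
  y = 2: RHS = 181 is not a perfect cube.
  y = -2: RHS = -155 is not a perfect cube.
  y = 3: RHS = 580 is not a perfect cube.
  y = -3: RHS = -554 is not a perfect cube.
Continuing, at y = -4: RHS = -1331 = (-11)³ ⇒ x = -11 works.
Searching the remaining y in |y| ≤ 40 finds no further solutions.
Collected solutions: (-2, -1), (-11, -4).

Solutions (with |y| ≤ 40): (-2, -1), (-11, -4).


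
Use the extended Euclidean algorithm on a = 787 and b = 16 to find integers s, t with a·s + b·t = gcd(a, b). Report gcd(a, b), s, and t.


Euclidean algorithm on (787, 16) — divide until remainder is 0:
  787 = 49 · 16 + 3
  16 = 5 · 3 + 1
  3 = 3 · 1 + 0
gcd(787, 16) = 1.
Track Bezout coefficients alongside the remainders: start with r₀ = 787 = a·1 + b·0 (s = 1, t = 0) and r₁ = 16 = a·0 + b·1 (s = 0, t = 1); each new remainder r_{k+1} = r_{k-1} − q_k·r_k inherits s_{k+1} = s_{k-1} − q_k·s_k, t_{k+1} = t_{k-1} − q_k·t_k, so r_k = a·s_k + b·t_k at every step:
  q = 49: r = 3, s = 1 − 49·0 = 1, t = 0 − 49·1 = -49  (check: 787·1 + 16·(-49) = 3)
  q = 5: r = 1, s = 0 − 5·1 = -5, t = 1 − 5·(-49) = 246  (check: 787·(-5) + 16·246 = 1)
The row with r = 1 (the gcd) gives the Bezout coefficients s = -5, t = 246.
Result: 787 · (-5) + 16 · (246) = 1.

gcd(787, 16) = 1; s = -5, t = 246 (check: 787·(-5) + 16·246 = 1).


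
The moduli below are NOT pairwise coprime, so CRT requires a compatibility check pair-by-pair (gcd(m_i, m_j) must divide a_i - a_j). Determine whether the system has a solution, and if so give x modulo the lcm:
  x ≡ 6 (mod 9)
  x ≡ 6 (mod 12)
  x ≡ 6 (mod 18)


Moduli 9, 12, 18 are not pairwise coprime, so CRT works modulo lcm(m_i) when all pairwise compatibility conditions hold.
Pairwise compatibility: gcd(m_i, m_j) must divide a_i - a_j for every pair.
Merge one congruence at a time:
  Start: x ≡ 6 (mod 9).
  Combine with x ≡ 6 (mod 12): gcd(9, 12) = 3; 6 - 6 = 0, which IS divisible by 3, so compatible.
    Write x = 6 + 9·t and substitute into x ≡ 6 (mod 12): 9·t ≡ 6 − 6 = 0 (mod 12).
    Divide the congruence (and modulus) by g = 3: 3·t ≡ 0 (mod 4).
    The inverse of 3 mod 4 is 3 (since 3·3 = 9 = 2·4 + 1), so t ≡ 3·0 = 0 ≡ 0 (mod 4).
    Then x = 6 + 9·0 = 6, valid modulo lcm(9, 12) = 36: x ≡ 6 (mod 36).
  Combine with x ≡ 6 (mod 18): gcd(36, 18) = 18; 6 - 6 = 0, which IS divisible by 18, so compatible.
    Write x = 6 + 36·t and substitute into x ≡ 6 (mod 18): 36·t ≡ 6 − 6 = 0 (mod 18).
    Divide the congruence (and modulus) by g = 18: 2·t ≡ 0 (mod 1).
    Modulo 1 every t works; take t = 0.
    Then x = 6 + 36·0 = 6, valid modulo lcm(36, 18) = 36: x ≡ 6 (mod 36).
Verify: 6 mod 9 = 6, 6 mod 12 = 6, 6 mod 18 = 6.

x ≡ 6 (mod 36).


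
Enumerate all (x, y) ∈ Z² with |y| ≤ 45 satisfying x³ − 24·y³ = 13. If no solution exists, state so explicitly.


The equation is x³ - 24y³ = 13. For fixed y, x³ = 24·y³ + 13, so a solution requires the RHS to be a perfect cube.
Strategy: iterate y from -45 to 45, compute RHS = 24·y³ + 13, and check whether it is a (positive or negative) perfect cube.
Check small values of y:
  y = 0: RHS = 13 is not a perfect cube.
  y = 1: RHS = 37 is not a perfect cube.
  y = -1: RHS = -11 is not a perfect cube.
  y = 2: RHS = 205 is not a perfect cube.
  y = -2: RHS = -179 is not a perfect cube.
  y = 3: RHS = 661 is not a perfect cube.
  y = -3: RHS = -635 is not a perfect cube.
Continuing the search up to |y| = 45 finds no solutions either.
No (x, y) in the scanned range satisfies the equation.

No integer solutions with |y| ≤ 45.


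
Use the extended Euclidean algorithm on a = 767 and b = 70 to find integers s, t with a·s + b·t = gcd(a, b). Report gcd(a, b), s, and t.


Euclidean algorithm on (767, 70) — divide until remainder is 0:
  767 = 10 · 70 + 67
  70 = 1 · 67 + 3
  67 = 22 · 3 + 1
  3 = 3 · 1 + 0
gcd(767, 70) = 1.
Track Bezout coefficients alongside the remainders: start with r₀ = 767 = a·1 + b·0 (s = 1, t = 0) and r₁ = 70 = a·0 + b·1 (s = 0, t = 1); each new remainder r_{k+1} = r_{k-1} − q_k·r_k inherits s_{k+1} = s_{k-1} − q_k·s_k, t_{k+1} = t_{k-1} − q_k·t_k, so r_k = a·s_k + b·t_k at every step:
  q = 10: r = 67, s = 1 − 10·0 = 1, t = 0 − 10·1 = -10  (check: 767·1 + 70·(-10) = 67)
  q = 1: r = 3, s = 0 − 1·1 = -1, t = 1 − 1·(-10) = 11  (check: 767·(-1) + 70·11 = 3)
  q = 22: r = 1, s = 1 − 22·(-1) = 23, t = -10 − 22·11 = -252  (check: 767·23 + 70·(-252) = 1)
The row with r = 1 (the gcd) gives the Bezout coefficients s = 23, t = -252.
Result: 767 · (23) + 70 · (-252) = 1.

gcd(767, 70) = 1; s = 23, t = -252 (check: 767·23 + 70·(-252) = 1).


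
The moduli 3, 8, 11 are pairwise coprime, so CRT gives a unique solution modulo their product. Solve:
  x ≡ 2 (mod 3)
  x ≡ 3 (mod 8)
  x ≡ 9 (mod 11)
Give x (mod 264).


Moduli 3, 8, 11 are pairwise coprime; by CRT there is a unique solution modulo M = 3 · 8 · 11 = 264.
Solve pairwise, accumulating the modulus:
  Start with x ≡ 2 (mod 3).
  Combine with x ≡ 3 (mod 8): since gcd(3, 8) = 1, we get a unique residue mod 24.
    Write x = 2 + 3·t and substitute into x ≡ 3 (mod 8): 3·t ≡ 3 − 2 = 1 (mod 8).
    The inverse of 3 mod 8 is 3 (since 3·3 = 9 = 1·8 + 1), so t ≡ 3·1 = 3 ≡ 3 (mod 8).
    Then x = 2 + 3·3 = 11, valid modulo lcm(3, 8) = 24: x ≡ 11 (mod 24).
  Combine with x ≡ 9 (mod 11): since gcd(24, 11) = 1, we get a unique residue mod 264.
    Write x = 11 + 24·t and substitute into x ≡ 9 (mod 11): 24·t ≡ 9 − 11 = -2 (mod 11).
    Reduce coefficients mod 11: 2·t ≡ 9 (mod 11).
    The inverse of 2 mod 11 is 6 (since 2·6 = 12 = 1·11 + 1), so t ≡ 6·9 = 54 ≡ 10 (mod 11).
    Then x = 11 + 24·10 = 251, valid modulo lcm(24, 11) = 264: x ≡ 251 (mod 264).
Verify: 251 mod 3 = 2 ✓, 251 mod 8 = 3 ✓, 251 mod 11 = 9 ✓.

x ≡ 251 (mod 264).


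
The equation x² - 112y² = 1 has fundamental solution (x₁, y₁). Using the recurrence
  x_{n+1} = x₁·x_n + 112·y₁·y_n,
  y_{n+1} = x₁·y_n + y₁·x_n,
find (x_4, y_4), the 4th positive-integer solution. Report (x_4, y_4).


Step 1: Find the fundamental solution (x₁, y₁) of x² - 112y² = 1.
  Expand √112 as a continued fraction. a₀ = ⌊√112⌋ = 10; iterate m_{k+1} = d_k·a_k − m_k, d_{k+1} = (112 − m_{k+1}²)/d_k, a_{k+1} = ⌊(a₀ + m_{k+1})/d_{k+1}⌋ (starting m₀ = 0, d₀ = 1), with convergents p_k = a_k·p_{k-1} + p_{k-2}, q_k = a_k·q_{k-1} + q_{k-2} (p₋₁ = 1, q₋₁ = 0):
  k = 0: a₀ = 10; p₀/q₀ = 10/1; p₀² − 112·q₀² = 100 − 112 = -12.
  k = 1: m = 10, d = 12, a = ⌊(10 + 10)/12⌋ = 1; p/q = (1·10 + 1)/(1·1 + 0) = 11/1; p² − 112·q² = 121 − 112 = 9.
  k = 2: m = 2, d = 9, a = ⌊(10 + 2)/9⌋ = 1; p/q = (1·11 + 10)/(1·1 + 1) = 21/2; p² − 112·q² = 441 − 448 = -7.
  k = 3: m = 7, d = 7, a = ⌊(10 + 7)/7⌋ = 2; p/q = (2·21 + 11)/(2·2 + 1) = 53/5; p² − 112·q² = 2809 − 2800 = 9.
  k = 4: m = 7, d = 9, a = ⌊(10 + 7)/9⌋ = 1; p/q = (1·53 + 21)/(1·5 + 2) = 74/7; p² − 112·q² = 5476 − 5488 = -12.
  k = 5: m = 2, d = 12, a = ⌊(10 + 2)/12⌋ = 1; p/q = (1·74 + 53)/(1·7 + 5) = 127/12; p² − 112·q² = 16129 − 16128 = 1.
  The first convergent with p² − 112·q² = 1 gives the fundamental solution (x₁, y₁) = (127, 12).
Step 2: Apply the recurrence (x_{n+1}, y_{n+1}) = (x₁x_n + 112y₁y_n, x₁y_n + y₁x_n) repeatedly.
  From (x_1, y_1) = (127, 12): x_2 = 127·127 + 112·12·12 = 32257; y_2 = 127·12 + 12·127 = 3048.
  From (x_2, y_2) = (32257, 3048): x_3 = 127·32257 + 112·12·3048 = 8193151; y_3 = 127·3048 + 12·32257 = 774180.
  From (x_3, y_3) = (8193151, 774180): x_4 = 127·8193151 + 112·12·774180 = 2081028097; y_4 = 127·774180 + 12·8193151 = 196638672.
Step 3: Verify x_4² - 112·y_4² = 4330677940503441409 - 4330677940503441408 = 1 (should be 1). ✓

(x_1, y_1) = (127, 12); (x_4, y_4) = (2081028097, 196638672).
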